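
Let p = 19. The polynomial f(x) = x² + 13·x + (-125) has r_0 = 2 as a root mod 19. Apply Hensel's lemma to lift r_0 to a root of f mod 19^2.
r_1 = 135 (mod 361)

Hensel: r_{i+1} = r_i − f(r_i)·(f′(r_i))^{-1} mod 19^{i+2}, f′(x) = 2x + 13. Iterate:
  r_0 = 2 (mod 19)
  r_1 = 135 (mod 361)
Final: r = 135 satisfies f(r) ≡ 0 mod 19^2.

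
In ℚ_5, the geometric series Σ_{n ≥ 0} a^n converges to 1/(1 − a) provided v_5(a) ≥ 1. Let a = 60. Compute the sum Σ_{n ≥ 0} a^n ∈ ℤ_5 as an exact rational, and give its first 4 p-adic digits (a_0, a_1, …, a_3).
Σ a^n = 1/(1 − a) = -1/59;  first 4 digits = (1, 2, 1, 2)

v_5(a) = 1 ≥ 1, so the series converges in ℤ_5 to 1/(1 − a) = 1/(1 − 60) = -1/59. Expand this rational in ℤ_5: compute digits iteratively via d_i = x_i mod 5, x_{i+1} = (x_i − d_i)/5. The first 4 digits are (1, 2, 1, 2).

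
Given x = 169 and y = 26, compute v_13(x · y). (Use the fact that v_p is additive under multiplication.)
v_13(4394) = 3

v_p(x) = 2 (factor: 169 = 13^2 · 1); v_p(y) = 1 (factor: 26 = 13^1 · 2). Additivity: v_p(xy) = v_p(x) + v_p(y) = 2 + 1 = 3. (Direct check: xy = 4394 = 13^3 · (2).)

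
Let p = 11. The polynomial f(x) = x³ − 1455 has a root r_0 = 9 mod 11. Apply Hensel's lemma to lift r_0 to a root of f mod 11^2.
r_1 = 9 (mod 121)

Hensel: r_{i+1} = r_i − f(r_i)/f′(r_i) mod 11^{i+2}, where f′(x) = 3x². Iterate:
  r_0 = 9 (mod 11)
  r_1 = 9 (mod 121)
Final: r = 9 with f(r) ≡ 0 mod 11^2.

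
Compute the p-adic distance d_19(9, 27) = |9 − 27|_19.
d_19(9, 27) = 1

Step 1 — x − y = 9 − 27 = -18. Step 2 — v_19(-18) = 0 (factor: -18 = −(19^0 · 18); the sign does not affect v_p). Step 3 — |x − y|_19 = 19^{0} = 1.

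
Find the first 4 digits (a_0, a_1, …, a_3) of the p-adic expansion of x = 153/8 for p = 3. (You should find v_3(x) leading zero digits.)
(a_0, …, a_3) = (0, 0, 1, 0)

v_3(153/8) = 2, so a_0 = ... = a_1 = 0. Factor out: x = 3^2 · u with u = 17/8 a unit in ℤ_3. Expand u iteratively via a_{v+i} = u_i mod 3, u_{i+1} = (u_i − a_{v+i})/3:
  u_0 = 17/8;  a_2 = 1;  u_1 = (u_0 − 1)/3 = 3/8
  u_1 = 3/8;  a_3 = 0;  u_2 = (u_1 − 0)/3 = 1/8
Digits: (0, 0, 1, 0).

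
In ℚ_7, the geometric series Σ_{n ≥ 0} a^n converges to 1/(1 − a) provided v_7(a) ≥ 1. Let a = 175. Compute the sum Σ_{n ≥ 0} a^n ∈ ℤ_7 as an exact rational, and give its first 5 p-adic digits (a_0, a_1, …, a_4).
Σ a^n = 1/(1 − a) = -1/174;  first 5 digits = (1, 4, 5, 6, 1)

v_7(a) = 1 ≥ 1, so the series converges in ℤ_7 to 1/(1 − a) = 1/(1 − 175) = -1/174. Expand this rational in ℤ_7: compute digits iteratively via d_i = x_i mod 7, x_{i+1} = (x_i − d_i)/7. The first 5 digits are (1, 4, 5, 6, 1).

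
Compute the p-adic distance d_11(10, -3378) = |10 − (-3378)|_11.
d_11(10, -3378) = 1/121

Step 1 — x − y = 10 − (-3378) = 3388. Step 2 — v_11(3388) = 2 (factor: 3388 = (11^2 · 28); the sign does not affect v_p). Step 3 — |x − y|_11 = 11^{-2} = 1/121.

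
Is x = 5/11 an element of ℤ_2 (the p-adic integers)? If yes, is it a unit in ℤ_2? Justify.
x ∈ ℤ_2^× (unit); v_2(x) = 0

ℤ_2 = {x ∈ ℚ_2 : v_2(x) ≥ 0} and ℤ_2^× = {x ∈ ℤ_2 : v_2(x) = 0}. Here v_2(5/11) = v_2(num) − v_2(den) = 0; compare against these criteria.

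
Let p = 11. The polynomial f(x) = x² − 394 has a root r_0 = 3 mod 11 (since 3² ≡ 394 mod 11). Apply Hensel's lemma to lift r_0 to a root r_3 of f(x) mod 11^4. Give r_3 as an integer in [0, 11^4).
r_3 = 1741 (mod 14641)

Hensel's recurrence: r_{i+1} = r_i − f(r_i)·(f′(r_i))^{-1} mod 11^{i+2}, with f′(x) = 2x. Iterate:
  r_0 = 3 (mod 11)
  r_1 = 47 (mod 121)
  r_2 = 410 (mod 1331)
  r_3 = 1741 (mod 14641)
Final: r_3 = 1741, and one checks f(r_3) ≡ 0 mod 11^4.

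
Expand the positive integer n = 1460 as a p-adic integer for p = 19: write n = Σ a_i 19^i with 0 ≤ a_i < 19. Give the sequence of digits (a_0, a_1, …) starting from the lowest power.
(a_0, a_1, …) = (16, 0, 4)

Repeated division by 19 gives the digits low-to-high: 1460 = 16 + 4·19^2. Digit sequence: (16, 0, 4).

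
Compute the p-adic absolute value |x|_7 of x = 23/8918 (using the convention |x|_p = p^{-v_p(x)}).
|23/8918|_7 = 343

Step 1 — compute v_7(x) by factoring powers of 7 out of the numerator and denominator: v_7(23/8918) = -3. Step 2 — apply |x|_p = p^{-v_p(x)} = 7^{3} = 343.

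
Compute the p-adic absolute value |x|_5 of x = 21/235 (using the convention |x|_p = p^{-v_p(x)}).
|21/235|_5 = 5

Step 1 — compute v_5(x) by factoring powers of 5 out of the numerator and denominator: v_5(21/235) = -1. Step 2 — apply |x|_p = p^{-v_p(x)} = 5^{1} = 5.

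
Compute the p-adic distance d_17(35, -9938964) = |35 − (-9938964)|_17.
d_17(35, -9938964) = 1/1419857

Step 1 — x − y = 35 − (-9938964) = 9938999. Step 2 — v_17(9938999) = 5 (factor: 9938999 = (17^5 · 7); the sign does not affect v_p). Step 3 — |x − y|_17 = 17^{-5} = 1/1419857.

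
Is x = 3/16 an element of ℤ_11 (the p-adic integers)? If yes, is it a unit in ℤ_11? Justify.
x ∈ ℤ_11^× (unit); v_11(x) = 0

ℤ_11 = {x ∈ ℚ_11 : v_11(x) ≥ 0} and ℤ_11^× = {x ∈ ℤ_11 : v_11(x) = 0}. Here v_11(3/16) = v_11(num) − v_11(den) = 0; compare against these criteria.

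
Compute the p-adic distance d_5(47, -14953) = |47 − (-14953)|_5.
d_5(47, -14953) = 1/625

Step 1 — x − y = 47 − (-14953) = 15000. Step 2 — v_5(15000) = 4 (factor: 15000 = (5^4 · 24); the sign does not affect v_p). Step 3 — |x − y|_5 = 5^{-4} = 1/625.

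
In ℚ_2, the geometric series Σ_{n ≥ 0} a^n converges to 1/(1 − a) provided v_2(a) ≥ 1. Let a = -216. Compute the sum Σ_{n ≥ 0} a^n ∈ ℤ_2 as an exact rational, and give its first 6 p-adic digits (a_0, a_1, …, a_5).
Σ a^n = 1/(1 − a) = 1/217;  first 6 digits = (1, 0, 0, 1, 0, 1)

v_2(a) = 3 ≥ 1, so the series converges in ℤ_2 to 1/(1 − a) = 1/(1 − (-216)) = 1/217. Expand this rational in ℤ_2: compute digits iteratively via d_i = x_i mod 2, x_{i+1} = (x_i − d_i)/2. The first 6 digits are (1, 0, 0, 1, 0, 1).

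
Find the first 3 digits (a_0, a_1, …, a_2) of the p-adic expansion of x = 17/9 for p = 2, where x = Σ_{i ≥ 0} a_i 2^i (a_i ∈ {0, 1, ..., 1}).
(a_0, …, a_2) = (1, 0, 0)

v_2(17/9) = 0 (numerator and denominator both coprime to 2), so x ∈ ℤ_2^×. Compute digits iteratively via a_i = x_i mod 2, x_{i+1} = (x_i − a_i)/2, with x_0 = x:
  x_0 = 17/9;  a_0 = 1;  x_1 = (x_0 − 1)/2 = 4/9
  x_1 = 4/9;  a_1 = 0;  x_2 = (x_1 − 0)/2 = 2/9
  x_2 = 2/9;  a_2 = 0;  x_3 = (x_2 − 0)/2 = 1/9
Digits: (1, 0, 0).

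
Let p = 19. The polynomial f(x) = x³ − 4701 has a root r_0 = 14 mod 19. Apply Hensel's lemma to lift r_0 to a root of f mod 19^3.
r_2 = 945 (mod 6859)

Hensel: r_{i+1} = r_i − f(r_i)/f′(r_i) mod 19^{i+2}, where f′(x) = 3x². Iterate:
  r_0 = 14 (mod 19)
  r_1 = 223 (mod 361)
  r_2 = 945 (mod 6859)
Final: r = 945 with f(r) ≡ 0 mod 19^3.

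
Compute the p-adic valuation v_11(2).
v_11(2) = 0

v_11(n) is the largest exponent k such that 11^k divides n. Factor out: 2 = 11^0 · 2. (Sign doesn't affect v_p.) So v_11(2) = 0.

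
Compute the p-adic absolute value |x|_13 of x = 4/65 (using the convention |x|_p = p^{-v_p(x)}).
|4/65|_13 = 13

Step 1 — compute v_13(x) by factoring powers of 13 out of the numerator and denominator: v_13(4/65) = -1. Step 2 — apply |x|_p = p^{-v_p(x)} = 13^{1} = 13.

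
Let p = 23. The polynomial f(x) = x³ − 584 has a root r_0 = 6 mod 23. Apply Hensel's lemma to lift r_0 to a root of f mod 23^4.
r_3 = 250246 (mod 279841)

Hensel: r_{i+1} = r_i − f(r_i)/f′(r_i) mod 23^{i+2}, where f′(x) = 3x². Iterate:
  r_0 = 6 (mod 23)
  r_1 = 29 (mod 529)
  r_2 = 6906 (mod 12167)
  r_3 = 250246 (mod 279841)
Final: r = 250246 with f(r) ≡ 0 mod 23^4.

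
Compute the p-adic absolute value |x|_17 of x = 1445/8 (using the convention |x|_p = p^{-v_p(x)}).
|1445/8|_17 = 1/289

Step 1 — compute v_17(x) by factoring powers of 17 out of the numerator and denominator: v_17(1445/8) = 2. Step 2 — apply |x|_p = p^{-v_p(x)} = 17^{-2} = 1/289.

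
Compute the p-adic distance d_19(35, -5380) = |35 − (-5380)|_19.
d_19(35, -5380) = 1/361

Step 1 — x − y = 35 − (-5380) = 5415. Step 2 — v_19(5415) = 2 (factor: 5415 = (19^2 · 15); the sign does not affect v_p). Step 3 — |x − y|_19 = 19^{-2} = 1/361.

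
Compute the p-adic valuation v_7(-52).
v_7(-52) = 0

v_7(n) is the largest exponent k such that 7^k divides n. Factor out: -52 = -7^0 · 52. (Sign doesn't affect v_p.) So v_7(-52) = 0.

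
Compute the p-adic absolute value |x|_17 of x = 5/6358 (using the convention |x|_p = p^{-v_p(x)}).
|5/6358|_17 = 289

Step 1 — compute v_17(x) by factoring powers of 17 out of the numerator and denominator: v_17(5/6358) = -2. Step 2 — apply |x|_p = p^{-v_p(x)} = 17^{2} = 289.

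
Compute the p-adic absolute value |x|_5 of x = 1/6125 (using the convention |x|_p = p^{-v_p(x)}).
|1/6125|_5 = 125

Step 1 — compute v_5(x) by factoring powers of 5 out of the numerator and denominator: v_5(1/6125) = -3. Step 2 — apply |x|_p = p^{-v_p(x)} = 5^{3} = 125.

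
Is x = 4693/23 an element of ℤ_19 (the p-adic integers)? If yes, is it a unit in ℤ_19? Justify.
x ∈ ℤ_19 but not a unit; v_19(x) = 2 > 0

ℤ_19 = {x ∈ ℚ_19 : v_19(x) ≥ 0} and ℤ_19^× = {x ∈ ℤ_19 : v_19(x) = 0}. Here v_19(4693/23) = v_19(num) − v_19(den) = 2; compare against these criteria.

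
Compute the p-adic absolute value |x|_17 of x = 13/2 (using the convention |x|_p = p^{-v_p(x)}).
|13/2|_17 = 1

Step 1 — compute v_17(x) by factoring powers of 17 out of the numerator and denominator: v_17(13/2) = 0. Step 2 — apply |x|_p = p^{-v_p(x)} = 17^{0} = 1.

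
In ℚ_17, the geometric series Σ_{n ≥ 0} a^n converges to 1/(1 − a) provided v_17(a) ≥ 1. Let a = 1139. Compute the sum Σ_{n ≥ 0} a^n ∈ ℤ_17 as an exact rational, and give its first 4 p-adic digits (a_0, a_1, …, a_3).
Σ a^n = 1/(1 − a) = -1/1138;  first 4 digits = (1, 16, 4, 8)

v_17(a) = 1 ≥ 1, so the series converges in ℤ_17 to 1/(1 − a) = 1/(1 − 1139) = -1/1138. Expand this rational in ℤ_17: compute digits iteratively via d_i = x_i mod 17, x_{i+1} = (x_i − d_i)/17. The first 4 digits are (1, 16, 4, 8).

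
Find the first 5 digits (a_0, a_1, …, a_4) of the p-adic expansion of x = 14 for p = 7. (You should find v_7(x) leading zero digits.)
(a_0, …, a_4) = (0, 2, 0, 0, 0)

v_7(14) = 1, so a_0 = ... = a_0 = 0. Factor out: x = 7^1 · u with u = 2 a unit in ℤ_7. Expand u iteratively via a_{v+i} = u_i mod 7, u_{i+1} = (u_i − a_{v+i})/7:
  u_0 = 2;  a_1 = 2;  u_1 = (u_0 − 2)/7 = 0
  u_1 = 0;  a_2 = 0;  u_2 = (u_1 − 0)/7 = 0
  u_2 = 0;  a_3 = 0;  u_3 = (u_2 − 0)/7 = 0
  u_3 = 0;  a_4 = 0;  u_4 = (u_3 − 0)/7 = 0
Digits: (0, 2, 0, 0, 0).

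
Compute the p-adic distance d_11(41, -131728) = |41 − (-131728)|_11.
d_11(41, -131728) = 1/14641

Step 1 — x − y = 41 − (-131728) = 131769. Step 2 — v_11(131769) = 4 (factor: 131769 = (11^4 · 9); the sign does not affect v_p). Step 3 — |x − y|_11 = 11^{-4} = 1/14641.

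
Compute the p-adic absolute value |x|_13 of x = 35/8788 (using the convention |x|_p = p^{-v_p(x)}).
|35/8788|_13 = 2197

Step 1 — compute v_13(x) by factoring powers of 13 out of the numerator and denominator: v_13(35/8788) = -3. Step 2 — apply |x|_p = p^{-v_p(x)} = 13^{3} = 2197.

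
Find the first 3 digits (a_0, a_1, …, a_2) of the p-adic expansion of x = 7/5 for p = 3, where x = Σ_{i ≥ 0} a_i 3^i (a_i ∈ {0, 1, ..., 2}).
(a_0, …, a_2) = (2, 1, 2)

v_3(7/5) = 0 (numerator and denominator both coprime to 3), so x ∈ ℤ_3^×. Compute digits iteratively via a_i = x_i mod 3, x_{i+1} = (x_i − a_i)/3, with x_0 = x:
  x_0 = 7/5;  a_0 = 2;  x_1 = (x_0 − 2)/3 = -1/5
  x_1 = -1/5;  a_1 = 1;  x_2 = (x_1 − 1)/3 = -2/5
  x_2 = -2/5;  a_2 = 2;  x_3 = (x_2 − 2)/3 = -4/5
Digits: (2, 1, 2).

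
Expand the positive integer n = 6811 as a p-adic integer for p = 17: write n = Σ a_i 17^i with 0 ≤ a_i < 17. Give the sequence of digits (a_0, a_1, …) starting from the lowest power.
(a_0, a_1, …) = (11, 9, 6, 1)

Repeated division by 17 gives the digits low-to-high: 6811 = 11 + 9·17^1 + 6·17^2 + 1·17^3. Digit sequence: (11, 9, 6, 1).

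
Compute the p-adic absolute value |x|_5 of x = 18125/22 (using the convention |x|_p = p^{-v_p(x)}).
|18125/22|_5 = 1/625

Step 1 — compute v_5(x) by factoring powers of 5 out of the numerator and denominator: v_5(18125/22) = 4. Step 2 — apply |x|_p = p^{-v_p(x)} = 5^{-4} = 1/625.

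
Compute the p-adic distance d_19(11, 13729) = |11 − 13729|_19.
d_19(11, 13729) = 1/6859

Step 1 — x − y = 11 − 13729 = -13718. Step 2 — v_19(-13718) = 3 (factor: -13718 = −(19^3 · 2); the sign does not affect v_p). Step 3 — |x − y|_19 = 19^{-3} = 1/6859.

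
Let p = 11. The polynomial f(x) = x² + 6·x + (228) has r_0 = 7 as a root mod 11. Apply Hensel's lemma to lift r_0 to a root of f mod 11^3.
r_2 = 832 (mod 1331)

Hensel: r_{i+1} = r_i − f(r_i)·(f′(r_i))^{-1} mod 11^{i+2}, f′(x) = 2x + 6. Iterate:
  r_0 = 7 (mod 11)
  r_1 = 106 (mod 121)
  r_2 = 832 (mod 1331)
Final: r = 832 satisfies f(r) ≡ 0 mod 11^3.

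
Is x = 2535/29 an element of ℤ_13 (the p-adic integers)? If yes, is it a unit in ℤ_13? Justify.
x ∈ ℤ_13 but not a unit; v_13(x) = 2 > 0

ℤ_13 = {x ∈ ℚ_13 : v_13(x) ≥ 0} and ℤ_13^× = {x ∈ ℤ_13 : v_13(x) = 0}. Here v_13(2535/29) = v_13(num) − v_13(den) = 2; compare against these criteria.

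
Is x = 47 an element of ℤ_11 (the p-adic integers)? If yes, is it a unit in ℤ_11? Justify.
x ∈ ℤ_11^× (unit); v_11(x) = 0

ℤ_11 = {x ∈ ℚ_11 : v_11(x) ≥ 0} and ℤ_11^× = {x ∈ ℤ_11 : v_11(x) = 0}. Here v_11(47) = v_11(num) − v_11(den) = 0; compare against these criteria.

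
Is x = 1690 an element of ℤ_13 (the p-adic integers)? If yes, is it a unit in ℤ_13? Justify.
x ∈ ℤ_13 but not a unit; v_13(x) = 2 > 0

ℤ_13 = {x ∈ ℚ_13 : v_13(x) ≥ 0} and ℤ_13^× = {x ∈ ℤ_13 : v_13(x) = 0}. Here v_13(1690) = v_13(num) − v_13(den) = 2; compare against these criteria.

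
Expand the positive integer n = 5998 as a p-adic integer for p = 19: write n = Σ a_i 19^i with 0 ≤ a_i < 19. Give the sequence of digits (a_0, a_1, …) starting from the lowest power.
(a_0, a_1, …) = (13, 11, 16)

Repeated division by 19 gives the digits low-to-high: 5998 = 13 + 11·19^1 + 16·19^2. Digit sequence: (13, 11, 16).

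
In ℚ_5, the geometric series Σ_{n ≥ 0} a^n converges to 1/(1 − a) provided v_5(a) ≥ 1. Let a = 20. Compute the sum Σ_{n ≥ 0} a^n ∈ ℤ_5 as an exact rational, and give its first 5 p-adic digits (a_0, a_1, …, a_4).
Σ a^n = 1/(1 − a) = -1/19;  first 5 digits = (1, 4, 1, 2, 4)

v_5(a) = 1 ≥ 1, so the series converges in ℤ_5 to 1/(1 − a) = 1/(1 − 20) = -1/19. Expand this rational in ℤ_5: compute digits iteratively via d_i = x_i mod 5, x_{i+1} = (x_i − d_i)/5. The first 5 digits are (1, 4, 1, 2, 4).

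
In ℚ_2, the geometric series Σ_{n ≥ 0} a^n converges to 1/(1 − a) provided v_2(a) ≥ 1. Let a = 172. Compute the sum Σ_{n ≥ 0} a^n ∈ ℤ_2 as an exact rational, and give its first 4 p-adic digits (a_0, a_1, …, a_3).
Σ a^n = 1/(1 − a) = -1/171;  first 4 digits = (1, 0, 1, 1)

v_2(a) = 2 ≥ 1, so the series converges in ℤ_2 to 1/(1 − a) = 1/(1 − 172) = -1/171. Expand this rational in ℤ_2: compute digits iteratively via d_i = x_i mod 2, x_{i+1} = (x_i − d_i)/2. The first 4 digits are (1, 0, 1, 1).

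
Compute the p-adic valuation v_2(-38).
v_2(-38) = 1

v_2(n) is the largest exponent k such that 2^k divides n. Factor out: -38 = -2^1 · 19. (Sign doesn't affect v_p.) So v_2(-38) = 1.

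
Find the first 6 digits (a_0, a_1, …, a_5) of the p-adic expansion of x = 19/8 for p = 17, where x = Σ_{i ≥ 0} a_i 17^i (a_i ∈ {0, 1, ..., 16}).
(a_0, …, a_5) = (13, 10, 10, 10, 10, 10)

v_17(19/8) = 0 (numerator and denominator both coprime to 17), so x ∈ ℤ_17^×. Compute digits iteratively via a_i = x_i mod 17, x_{i+1} = (x_i − a_i)/17, with x_0 = x:
  x_0 = 19/8;  a_0 = 13;  x_1 = (x_0 − 13)/17 = -5/8
  x_1 = -5/8;  a_1 = 10;  x_2 = (x_1 − 10)/17 = -5/8
  x_2 = -5/8;  a_2 = 10;  x_3 = (x_2 − 10)/17 = -5/8
  x_3 = -5/8;  a_3 = 10;  x_4 = (x_3 − 10)/17 = -5/8
  x_4 = -5/8;  a_4 = 10;  x_5 = (x_4 − 10)/17 = -5/8
  x_5 = -5/8;  a_5 = 10;  x_6 = (x_5 − 10)/17 = -5/8
Digits: (13, 10, 10, 10, 10, 10).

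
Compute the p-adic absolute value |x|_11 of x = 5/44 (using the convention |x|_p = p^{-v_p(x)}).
|5/44|_11 = 11

Step 1 — compute v_11(x) by factoring powers of 11 out of the numerator and denominator: v_11(5/44) = -1. Step 2 — apply |x|_p = p^{-v_p(x)} = 11^{1} = 11.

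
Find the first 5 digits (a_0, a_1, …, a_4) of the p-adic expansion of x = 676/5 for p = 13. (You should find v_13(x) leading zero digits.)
(a_0, …, a_4) = (0, 0, 6, 10, 7)

v_13(676/5) = 2, so a_0 = ... = a_1 = 0. Factor out: x = 13^2 · u with u = 4/5 a unit in ℤ_13. Expand u iteratively via a_{v+i} = u_i mod 13, u_{i+1} = (u_i − a_{v+i})/13:
  u_0 = 4/5;  a_2 = 6;  u_1 = (u_0 − 6)/13 = -2/5
  u_1 = -2/5;  a_3 = 10;  u_2 = (u_1 − 10)/13 = -4/5
  u_2 = -4/5;  a_4 = 7;  u_3 = (u_2 − 7)/13 = -3/5
Digits: (0, 0, 6, 10, 7).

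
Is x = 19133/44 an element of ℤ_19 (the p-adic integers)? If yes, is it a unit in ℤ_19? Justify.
x ∈ ℤ_19 but not a unit; v_19(x) = 2 > 0

ℤ_19 = {x ∈ ℚ_19 : v_19(x) ≥ 0} and ℤ_19^× = {x ∈ ℤ_19 : v_19(x) = 0}. Here v_19(19133/44) = v_19(num) − v_19(den) = 2; compare against these criteria.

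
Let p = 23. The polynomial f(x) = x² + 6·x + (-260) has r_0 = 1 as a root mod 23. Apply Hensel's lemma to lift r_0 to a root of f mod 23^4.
r_3 = 262615 (mod 279841)

Hensel: r_{i+1} = r_i − f(r_i)·(f′(r_i))^{-1} mod 23^{i+2}, f′(x) = 2x + 6. Iterate:
  r_0 = 1 (mod 23)
  r_1 = 231 (mod 529)
  r_2 = 7108 (mod 12167)
  r_3 = 262615 (mod 279841)
Final: r = 262615 satisfies f(r) ≡ 0 mod 23^4.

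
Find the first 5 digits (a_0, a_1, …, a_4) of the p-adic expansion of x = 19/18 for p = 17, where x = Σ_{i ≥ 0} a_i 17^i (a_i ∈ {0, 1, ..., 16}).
(a_0, …, a_4) = (2, 16, 0, 16, 0)

v_17(19/18) = 0 (numerator and denominator both coprime to 17), so x ∈ ℤ_17^×. Compute digits iteratively via a_i = x_i mod 17, x_{i+1} = (x_i − a_i)/17, with x_0 = x:
  x_0 = 19/18;  a_0 = 2;  x_1 = (x_0 − 2)/17 = -1/18
  x_1 = -1/18;  a_1 = 16;  x_2 = (x_1 − 16)/17 = -17/18
  x_2 = -17/18;  a_2 = 0;  x_3 = (x_2 − 0)/17 = -1/18
  x_3 = -1/18;  a_3 = 16;  x_4 = (x_3 − 16)/17 = -17/18
  x_4 = -17/18;  a_4 = 0;  x_5 = (x_4 − 0)/17 = -1/18
Digits: (2, 16, 0, 16, 0).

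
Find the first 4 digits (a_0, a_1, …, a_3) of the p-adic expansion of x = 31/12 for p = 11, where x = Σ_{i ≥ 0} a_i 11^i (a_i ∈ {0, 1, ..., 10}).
(a_0, …, a_3) = (9, 4, 6, 4)

v_11(31/12) = 0 (numerator and denominator both coprime to 11), so x ∈ ℤ_11^×. Compute digits iteratively via a_i = x_i mod 11, x_{i+1} = (x_i − a_i)/11, with x_0 = x:
  x_0 = 31/12;  a_0 = 9;  x_1 = (x_0 − 9)/11 = -7/12
  x_1 = -7/12;  a_1 = 4;  x_2 = (x_1 − 4)/11 = -5/12
  x_2 = -5/12;  a_2 = 6;  x_3 = (x_2 − 6)/11 = -7/12
  x_3 = -7/12;  a_3 = 4;  x_4 = (x_3 − 4)/11 = -5/12
Digits: (9, 4, 6, 4).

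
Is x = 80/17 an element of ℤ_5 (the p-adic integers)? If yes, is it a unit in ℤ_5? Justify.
x ∈ ℤ_5 but not a unit; v_5(x) = 1 > 0

ℤ_5 = {x ∈ ℚ_5 : v_5(x) ≥ 0} and ℤ_5^× = {x ∈ ℤ_5 : v_5(x) = 0}. Here v_5(80/17) = v_5(num) − v_5(den) = 1; compare against these criteria.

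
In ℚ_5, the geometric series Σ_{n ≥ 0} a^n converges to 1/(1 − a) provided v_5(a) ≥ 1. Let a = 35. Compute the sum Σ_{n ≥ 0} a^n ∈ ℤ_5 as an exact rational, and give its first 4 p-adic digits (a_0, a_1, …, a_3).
Σ a^n = 1/(1 − a) = -1/34;  first 4 digits = (1, 2, 0, 3)

v_5(a) = 1 ≥ 1, so the series converges in ℤ_5 to 1/(1 − a) = 1/(1 − 35) = -1/34. Expand this rational in ℤ_5: compute digits iteratively via d_i = x_i mod 5, x_{i+1} = (x_i − d_i)/5. The first 4 digits are (1, 2, 0, 3).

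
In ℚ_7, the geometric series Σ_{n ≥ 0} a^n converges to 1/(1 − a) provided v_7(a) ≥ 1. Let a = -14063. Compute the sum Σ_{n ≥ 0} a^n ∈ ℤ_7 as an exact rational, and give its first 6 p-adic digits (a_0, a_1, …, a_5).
Σ a^n = 1/(1 − a) = 1/14064;  first 6 digits = (1, 0, 0, 1, 1, 6)

v_7(a) = 3 ≥ 1, so the series converges in ℤ_7 to 1/(1 − a) = 1/(1 − (-14063)) = 1/14064. Expand this rational in ℤ_7: compute digits iteratively via d_i = x_i mod 7, x_{i+1} = (x_i − d_i)/7. The first 6 digits are (1, 0, 0, 1, 1, 6).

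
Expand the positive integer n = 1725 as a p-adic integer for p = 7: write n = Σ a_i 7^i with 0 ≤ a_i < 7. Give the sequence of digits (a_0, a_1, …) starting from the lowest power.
(a_0, a_1, …) = (3, 1, 0, 5)

Repeated division by 7 gives the digits low-to-high: 1725 = 3 + 1·7^1 + 5·7^3. Digit sequence: (3, 1, 0, 5).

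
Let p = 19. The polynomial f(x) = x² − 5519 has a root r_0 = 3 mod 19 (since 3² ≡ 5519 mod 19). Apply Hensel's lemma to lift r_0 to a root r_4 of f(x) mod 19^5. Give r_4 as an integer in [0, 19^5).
r_4 = 1161416 (mod 2476099)

Hensel's recurrence: r_{i+1} = r_i − f(r_i)·(f′(r_i))^{-1} mod 19^{i+2}, with f′(x) = 2x. Iterate:
  r_0 = 3 (mod 19)
  r_1 = 79 (mod 361)
  r_2 = 2245 (mod 6859)
  r_3 = 118848 (mod 130321)
  r_4 = 1161416 (mod 2476099)
Final: r_4 = 1161416, and one checks f(r_4) ≡ 0 mod 19^5.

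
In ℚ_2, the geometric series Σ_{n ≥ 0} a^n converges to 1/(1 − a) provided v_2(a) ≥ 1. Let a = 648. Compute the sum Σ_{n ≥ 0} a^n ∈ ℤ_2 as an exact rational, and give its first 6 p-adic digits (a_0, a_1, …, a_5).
Σ a^n = 1/(1 − a) = -1/647;  first 6 digits = (1, 0, 0, 1, 0, 0)

v_2(a) = 3 ≥ 1, so the series converges in ℤ_2 to 1/(1 − a) = 1/(1 − 648) = -1/647. Expand this rational in ℤ_2: compute digits iteratively via d_i = x_i mod 2, x_{i+1} = (x_i − d_i)/2. The first 6 digits are (1, 0, 0, 1, 0, 0).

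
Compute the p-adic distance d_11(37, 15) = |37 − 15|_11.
d_11(37, 15) = 1/11

Step 1 — x − y = 37 − 15 = 22. Step 2 — v_11(22) = 1 (factor: 22 = (11^1 · 2); the sign does not affect v_p). Step 3 — |x − y|_11 = 11^{-1} = 1/11.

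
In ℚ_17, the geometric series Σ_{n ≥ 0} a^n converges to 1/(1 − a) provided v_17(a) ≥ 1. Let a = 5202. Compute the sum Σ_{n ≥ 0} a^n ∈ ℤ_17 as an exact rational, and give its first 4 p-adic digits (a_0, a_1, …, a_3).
Σ a^n = 1/(1 − a) = -1/5201;  first 4 digits = (1, 0, 1, 1)

v_17(a) = 2 ≥ 1, so the series converges in ℤ_17 to 1/(1 − a) = 1/(1 − 5202) = -1/5201. Expand this rational in ℤ_17: compute digits iteratively via d_i = x_i mod 17, x_{i+1} = (x_i − d_i)/17. The first 4 digits are (1, 0, 1, 1).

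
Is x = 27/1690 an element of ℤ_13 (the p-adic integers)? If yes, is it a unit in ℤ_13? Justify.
x ∉ ℤ_13 (v_13(x) = -2 < 0)

ℤ_13 = {x ∈ ℚ_13 : v_13(x) ≥ 0} and ℤ_13^× = {x ∈ ℤ_13 : v_13(x) = 0}. Here v_13(27/1690) = v_13(num) − v_13(den) = -2; compare against these criteria.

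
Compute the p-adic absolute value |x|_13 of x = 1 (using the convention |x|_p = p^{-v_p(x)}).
|1|_13 = 1

Step 1 — compute v_13(x) by factoring powers of 13 out of the numerator and denominator: v_13(1) = 0. Step 2 — apply |x|_p = p^{-v_p(x)} = 13^{0} = 1.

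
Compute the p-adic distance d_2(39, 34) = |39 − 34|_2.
d_2(39, 34) = 1

Step 1 — x − y = 39 − 34 = 5. Step 2 — v_2(5) = 0 (factor: 5 = (2^0 · 5); the sign does not affect v_p). Step 3 — |x − y|_2 = 2^{0} = 1.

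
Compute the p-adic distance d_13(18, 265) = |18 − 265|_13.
d_13(18, 265) = 1/13

Step 1 — x − y = 18 − 265 = -247. Step 2 — v_13(-247) = 1 (factor: -247 = −(13^1 · 19); the sign does not affect v_p). Step 3 — |x − y|_13 = 13^{-1} = 1/13.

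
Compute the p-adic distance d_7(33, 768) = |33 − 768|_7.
d_7(33, 768) = 1/49

Step 1 — x − y = 33 − 768 = -735. Step 2 — v_7(-735) = 2 (factor: -735 = −(7^2 · 15); the sign does not affect v_p). Step 3 — |x − y|_7 = 7^{-2} = 1/49.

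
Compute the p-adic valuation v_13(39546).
v_13(39546) = 3

v_13(n) is the largest exponent k such that 13^k divides n. Factor out: 39546 = 13^3 · 18. (Sign doesn't affect v_p.) So v_13(39546) = 3.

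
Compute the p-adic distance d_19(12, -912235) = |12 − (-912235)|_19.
d_19(12, -912235) = 1/130321

Step 1 — x − y = 12 − (-912235) = 912247. Step 2 — v_19(912247) = 4 (factor: 912247 = (19^4 · 7); the sign does not affect v_p). Step 3 — |x − y|_19 = 19^{-4} = 1/130321.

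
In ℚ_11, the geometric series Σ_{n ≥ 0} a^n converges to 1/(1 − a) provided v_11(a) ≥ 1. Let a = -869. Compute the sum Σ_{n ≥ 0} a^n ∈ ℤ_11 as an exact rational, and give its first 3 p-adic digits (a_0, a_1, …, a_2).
Σ a^n = 1/(1 − a) = 1/870;  first 3 digits = (1, 9, 7)

v_11(a) = 1 ≥ 1, so the series converges in ℤ_11 to 1/(1 − a) = 1/(1 − (-869)) = 1/870. Expand this rational in ℤ_11: compute digits iteratively via d_i = x_i mod 11, x_{i+1} = (x_i − d_i)/11. The first 3 digits are (1, 9, 7).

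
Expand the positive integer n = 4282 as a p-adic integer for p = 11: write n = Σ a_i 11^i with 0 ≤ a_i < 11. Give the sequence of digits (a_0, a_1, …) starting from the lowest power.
(a_0, a_1, …) = (3, 4, 2, 3)

Repeated division by 11 gives the digits low-to-high: 4282 = 3 + 4·11^1 + 2·11^2 + 3·11^3. Digit sequence: (3, 4, 2, 3).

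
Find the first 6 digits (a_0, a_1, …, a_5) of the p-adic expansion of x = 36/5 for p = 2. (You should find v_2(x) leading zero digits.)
(a_0, …, a_5) = (0, 0, 1, 0, 1, 0)

v_2(36/5) = 2, so a_0 = ... = a_1 = 0. Factor out: x = 2^2 · u with u = 9/5 a unit in ℤ_2. Expand u iteratively via a_{v+i} = u_i mod 2, u_{i+1} = (u_i − a_{v+i})/2:
  u_0 = 9/5;  a_2 = 1;  u_1 = (u_0 − 1)/2 = 2/5
  u_1 = 2/5;  a_3 = 0;  u_2 = (u_1 − 0)/2 = 1/5
  u_2 = 1/5;  a_4 = 1;  u_3 = (u_2 − 1)/2 = -2/5
  u_3 = -2/5;  a_5 = 0;  u_4 = (u_3 − 0)/2 = -1/5
Digits: (0, 0, 1, 0, 1, 0).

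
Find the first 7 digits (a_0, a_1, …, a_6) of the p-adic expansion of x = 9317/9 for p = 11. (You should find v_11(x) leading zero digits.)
(a_0, …, a_6) = (0, 0, 0, 2, 6, 8, 9)

v_11(9317/9) = 3, so a_0 = ... = a_2 = 0. Factor out: x = 11^3 · u with u = 7/9 a unit in ℤ_11. Expand u iteratively via a_{v+i} = u_i mod 11, u_{i+1} = (u_i − a_{v+i})/11:
  u_0 = 7/9;  a_3 = 2;  u_1 = (u_0 − 2)/11 = -1/9
  u_1 = -1/9;  a_4 = 6;  u_2 = (u_1 − 6)/11 = -5/9
  u_2 = -5/9;  a_5 = 8;  u_3 = (u_2 − 8)/11 = -7/9
  u_3 = -7/9;  a_6 = 9;  u_4 = (u_3 − 9)/11 = -8/9
Digits: (0, 0, 0, 2, 6, 8, 9).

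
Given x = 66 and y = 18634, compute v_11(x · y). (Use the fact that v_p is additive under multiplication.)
v_11(1229844) = 4

v_p(x) = 1 (factor: 66 = 11^1 · 6); v_p(y) = 3 (factor: 18634 = 11^3 · 14). Additivity: v_p(xy) = v_p(x) + v_p(y) = 1 + 3 = 4. (Direct check: xy = 1229844 = 11^4 · (84).)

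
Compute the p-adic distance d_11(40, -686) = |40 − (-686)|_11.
d_11(40, -686) = 1/121

Step 1 — x − y = 40 − (-686) = 726. Step 2 — v_11(726) = 2 (factor: 726 = (11^2 · 6); the sign does not affect v_p). Step 3 — |x − y|_11 = 11^{-2} = 1/121.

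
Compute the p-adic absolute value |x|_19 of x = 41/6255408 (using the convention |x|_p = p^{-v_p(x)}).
|41/6255408|_19 = 130321

Step 1 — compute v_19(x) by factoring powers of 19 out of the numerator and denominator: v_19(41/6255408) = -4. Step 2 — apply |x|_p = p^{-v_p(x)} = 19^{4} = 130321.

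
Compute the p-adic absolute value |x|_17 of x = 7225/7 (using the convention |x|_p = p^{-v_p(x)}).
|7225/7|_17 = 1/289

Step 1 — compute v_17(x) by factoring powers of 17 out of the numerator and denominator: v_17(7225/7) = 2. Step 2 — apply |x|_p = p^{-v_p(x)} = 17^{-2} = 1/289.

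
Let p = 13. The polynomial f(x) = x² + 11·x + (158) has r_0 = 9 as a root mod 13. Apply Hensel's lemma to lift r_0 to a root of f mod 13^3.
r_2 = 1361 (mod 2197)

Hensel: r_{i+1} = r_i − f(r_i)·(f′(r_i))^{-1} mod 13^{i+2}, f′(x) = 2x + 11. Iterate:
  r_0 = 9 (mod 13)
  r_1 = 9 (mod 169)
  r_2 = 1361 (mod 2197)
Final: r = 1361 satisfies f(r) ≡ 0 mod 13^3.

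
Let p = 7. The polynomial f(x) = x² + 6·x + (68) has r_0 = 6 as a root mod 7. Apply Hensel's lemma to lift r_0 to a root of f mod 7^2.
r_1 = 20 (mod 49)

Hensel: r_{i+1} = r_i − f(r_i)·(f′(r_i))^{-1} mod 7^{i+2}, f′(x) = 2x + 6. Iterate:
  r_0 = 6 (mod 7)
  r_1 = 20 (mod 49)
Final: r = 20 satisfies f(r) ≡ 0 mod 7^2.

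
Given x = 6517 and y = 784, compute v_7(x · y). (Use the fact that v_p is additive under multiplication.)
v_7(5109328) = 5

v_p(x) = 3 (factor: 6517 = 7^3 · 19); v_p(y) = 2 (factor: 784 = 7^2 · 16). Additivity: v_p(xy) = v_p(x) + v_p(y) = 3 + 2 = 5. (Direct check: xy = 5109328 = 7^5 · (304).)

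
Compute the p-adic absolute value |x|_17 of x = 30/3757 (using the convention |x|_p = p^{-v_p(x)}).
|30/3757|_17 = 289

Step 1 — compute v_17(x) by factoring powers of 17 out of the numerator and denominator: v_17(30/3757) = -2. Step 2 — apply |x|_p = p^{-v_p(x)} = 17^{2} = 289.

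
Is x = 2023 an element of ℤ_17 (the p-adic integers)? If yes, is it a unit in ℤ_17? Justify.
x ∈ ℤ_17 but not a unit; v_17(x) = 2 > 0

ℤ_17 = {x ∈ ℚ_17 : v_17(x) ≥ 0} and ℤ_17^× = {x ∈ ℤ_17 : v_17(x) = 0}. Here v_17(2023) = v_17(num) − v_17(den) = 2; compare against these criteria.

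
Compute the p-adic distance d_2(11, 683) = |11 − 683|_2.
d_2(11, 683) = 1/32

Step 1 — x − y = 11 − 683 = -672. Step 2 — v_2(-672) = 5 (factor: -672 = −(2^5 · 21); the sign does not affect v_p). Step 3 — |x − y|_2 = 2^{-5} = 1/32.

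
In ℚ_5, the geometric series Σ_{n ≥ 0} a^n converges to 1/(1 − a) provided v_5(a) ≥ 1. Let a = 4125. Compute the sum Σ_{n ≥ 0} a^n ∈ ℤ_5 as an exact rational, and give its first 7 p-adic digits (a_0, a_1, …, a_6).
Σ a^n = 1/(1 − a) = -1/4124;  first 7 digits = (1, 0, 0, 3, 1, 1, 4)

v_5(a) = 3 ≥ 1, so the series converges in ℤ_5 to 1/(1 − a) = 1/(1 − 4125) = -1/4124. Expand this rational in ℤ_5: compute digits iteratively via d_i = x_i mod 5, x_{i+1} = (x_i − d_i)/5. The first 7 digits are (1, 0, 0, 3, 1, 1, 4).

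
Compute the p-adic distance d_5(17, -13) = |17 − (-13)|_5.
d_5(17, -13) = 1/5

Step 1 — x − y = 17 − (-13) = 30. Step 2 — v_5(30) = 1 (factor: 30 = (5^1 · 6); the sign does not affect v_p). Step 3 — |x − y|_5 = 5^{-1} = 1/5.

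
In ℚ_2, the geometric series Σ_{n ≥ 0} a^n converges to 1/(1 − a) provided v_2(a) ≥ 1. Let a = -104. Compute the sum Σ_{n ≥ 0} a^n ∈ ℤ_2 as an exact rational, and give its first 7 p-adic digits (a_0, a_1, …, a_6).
Σ a^n = 1/(1 − a) = 1/105;  first 7 digits = (1, 0, 0, 1, 1, 0, 1)

v_2(a) = 3 ≥ 1, so the series converges in ℤ_2 to 1/(1 − a) = 1/(1 − (-104)) = 1/105. Expand this rational in ℤ_2: compute digits iteratively via d_i = x_i mod 2, x_{i+1} = (x_i − d_i)/2. The first 7 digits are (1, 0, 0, 1, 1, 0, 1).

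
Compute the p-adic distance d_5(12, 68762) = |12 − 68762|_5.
d_5(12, 68762) = 1/3125

Step 1 — x − y = 12 − 68762 = -68750. Step 2 — v_5(-68750) = 5 (factor: -68750 = −(5^5 · 22); the sign does not affect v_p). Step 3 — |x − y|_5 = 5^{-5} = 1/3125.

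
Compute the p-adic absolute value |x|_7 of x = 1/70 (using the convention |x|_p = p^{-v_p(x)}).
|1/70|_7 = 7

Step 1 — compute v_7(x) by factoring powers of 7 out of the numerator and denominator: v_7(1/70) = -1. Step 2 — apply |x|_p = p^{-v_p(x)} = 7^{1} = 7.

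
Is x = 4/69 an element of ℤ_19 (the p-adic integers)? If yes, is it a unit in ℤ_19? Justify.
x ∈ ℤ_19^× (unit); v_19(x) = 0

ℤ_19 = {x ∈ ℚ_19 : v_19(x) ≥ 0} and ℤ_19^× = {x ∈ ℤ_19 : v_19(x) = 0}. Here v_19(4/69) = v_19(num) − v_19(den) = 0; compare against these criteria.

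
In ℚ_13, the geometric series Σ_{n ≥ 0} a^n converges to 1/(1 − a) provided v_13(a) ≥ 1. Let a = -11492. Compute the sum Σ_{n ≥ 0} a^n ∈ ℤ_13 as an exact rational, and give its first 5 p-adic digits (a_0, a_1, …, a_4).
Σ a^n = 1/(1 − a) = 1/11493;  first 5 digits = (1, 0, 10, 7, 8)

v_13(a) = 2 ≥ 1, so the series converges in ℤ_13 to 1/(1 − a) = 1/(1 − (-11492)) = 1/11493. Expand this rational in ℤ_13: compute digits iteratively via d_i = x_i mod 13, x_{i+1} = (x_i − d_i)/13. The first 5 digits are (1, 0, 10, 7, 8).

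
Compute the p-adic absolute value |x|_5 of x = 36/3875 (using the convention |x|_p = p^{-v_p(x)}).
|36/3875|_5 = 125

Step 1 — compute v_5(x) by factoring powers of 5 out of the numerator and denominator: v_5(36/3875) = -3. Step 2 — apply |x|_p = p^{-v_p(x)} = 5^{3} = 125.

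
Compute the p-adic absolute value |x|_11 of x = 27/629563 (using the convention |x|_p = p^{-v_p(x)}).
|27/629563|_11 = 14641

Step 1 — compute v_11(x) by factoring powers of 11 out of the numerator and denominator: v_11(27/629563) = -4. Step 2 — apply |x|_p = p^{-v_p(x)} = 11^{4} = 14641.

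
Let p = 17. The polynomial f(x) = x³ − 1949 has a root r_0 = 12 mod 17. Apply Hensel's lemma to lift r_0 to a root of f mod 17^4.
r_3 = 1695 (mod 83521)

Hensel: r_{i+1} = r_i − f(r_i)/f′(r_i) mod 17^{i+2}, where f′(x) = 3x². Iterate:
  r_0 = 12 (mod 17)
  r_1 = 250 (mod 289)
  r_2 = 1695 (mod 4913)
  r_3 = 1695 (mod 83521)
Final: r = 1695 with f(r) ≡ 0 mod 17^4.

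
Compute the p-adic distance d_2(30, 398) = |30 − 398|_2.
d_2(30, 398) = 1/16

Step 1 — x − y = 30 − 398 = -368. Step 2 — v_2(-368) = 4 (factor: -368 = −(2^4 · 23); the sign does not affect v_p). Step 3 — |x − y|_2 = 2^{-4} = 1/16.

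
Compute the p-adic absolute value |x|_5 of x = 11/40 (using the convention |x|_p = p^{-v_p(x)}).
|11/40|_5 = 5

Step 1 — compute v_5(x) by factoring powers of 5 out of the numerator and denominator: v_5(11/40) = -1. Step 2 — apply |x|_p = p^{-v_p(x)} = 5^{1} = 5.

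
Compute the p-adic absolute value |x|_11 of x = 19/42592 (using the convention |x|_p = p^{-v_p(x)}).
|19/42592|_11 = 1331

Step 1 — compute v_11(x) by factoring powers of 11 out of the numerator and denominator: v_11(19/42592) = -3. Step 2 — apply |x|_p = p^{-v_p(x)} = 11^{3} = 1331.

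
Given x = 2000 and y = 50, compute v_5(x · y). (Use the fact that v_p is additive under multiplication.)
v_5(100000) = 5

v_p(x) = 3 (factor: 2000 = 5^3 · 16); v_p(y) = 2 (factor: 50 = 5^2 · 2). Additivity: v_p(xy) = v_p(x) + v_p(y) = 3 + 2 = 5. (Direct check: xy = 100000 = 5^5 · (32).)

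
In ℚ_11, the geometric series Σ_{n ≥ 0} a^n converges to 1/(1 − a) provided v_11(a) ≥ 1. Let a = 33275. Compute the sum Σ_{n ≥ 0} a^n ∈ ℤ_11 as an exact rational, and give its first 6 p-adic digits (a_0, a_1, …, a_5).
Σ a^n = 1/(1 − a) = -1/33274;  first 6 digits = (1, 0, 0, 3, 2, 0)

v_11(a) = 3 ≥ 1, so the series converges in ℤ_11 to 1/(1 − a) = 1/(1 − 33275) = -1/33274. Expand this rational in ℤ_11: compute digits iteratively via d_i = x_i mod 11, x_{i+1} = (x_i − d_i)/11. The first 6 digits are (1, 0, 0, 3, 2, 0).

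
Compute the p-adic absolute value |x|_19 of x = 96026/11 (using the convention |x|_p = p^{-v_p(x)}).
|96026/11|_19 = 1/6859

Step 1 — compute v_19(x) by factoring powers of 19 out of the numerator and denominator: v_19(96026/11) = 3. Step 2 — apply |x|_p = p^{-v_p(x)} = 19^{-3} = 1/6859.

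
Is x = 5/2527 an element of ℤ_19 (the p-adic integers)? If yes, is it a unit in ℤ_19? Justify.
x ∉ ℤ_19 (v_19(x) = -2 < 0)

ℤ_19 = {x ∈ ℚ_19 : v_19(x) ≥ 0} and ℤ_19^× = {x ∈ ℤ_19 : v_19(x) = 0}. Here v_19(5/2527) = v_19(num) − v_19(den) = -2; compare against these criteria.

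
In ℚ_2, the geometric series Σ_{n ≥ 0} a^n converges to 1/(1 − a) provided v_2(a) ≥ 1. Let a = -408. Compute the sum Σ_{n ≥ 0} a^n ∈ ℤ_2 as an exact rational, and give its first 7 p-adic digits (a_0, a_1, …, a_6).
Σ a^n = 1/(1 − a) = 1/409;  first 7 digits = (1, 0, 0, 1, 0, 1, 0)

v_2(a) = 3 ≥ 1, so the series converges in ℤ_2 to 1/(1 − a) = 1/(1 − (-408)) = 1/409. Expand this rational in ℤ_2: compute digits iteratively via d_i = x_i mod 2, x_{i+1} = (x_i − d_i)/2. The first 7 digits are (1, 0, 0, 1, 0, 1, 0).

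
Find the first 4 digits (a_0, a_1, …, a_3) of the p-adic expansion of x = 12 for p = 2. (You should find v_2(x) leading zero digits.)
(a_0, …, a_3) = (0, 0, 1, 1)

v_2(12) = 2, so a_0 = ... = a_1 = 0. Factor out: x = 2^2 · u with u = 3 a unit in ℤ_2. Expand u iteratively via a_{v+i} = u_i mod 2, u_{i+1} = (u_i − a_{v+i})/2:
  u_0 = 3;  a_2 = 1;  u_1 = (u_0 − 1)/2 = 1
  u_1 = 1;  a_3 = 1;  u_2 = (u_1 − 1)/2 = 0
Digits: (0, 0, 1, 1).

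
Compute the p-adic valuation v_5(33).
v_5(33) = 0

v_5(n) is the largest exponent k such that 5^k divides n. Factor out: 33 = 5^0 · 33. (Sign doesn't affect v_p.) So v_5(33) = 0.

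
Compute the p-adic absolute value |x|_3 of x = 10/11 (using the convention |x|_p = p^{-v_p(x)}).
|10/11|_3 = 1

Step 1 — compute v_3(x) by factoring powers of 3 out of the numerator and denominator: v_3(10/11) = 0. Step 2 — apply |x|_p = p^{-v_p(x)} = 3^{0} = 1.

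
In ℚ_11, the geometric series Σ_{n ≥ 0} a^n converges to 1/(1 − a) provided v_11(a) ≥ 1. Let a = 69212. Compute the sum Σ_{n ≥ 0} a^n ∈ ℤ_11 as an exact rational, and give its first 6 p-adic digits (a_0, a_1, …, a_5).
Σ a^n = 1/(1 − a) = -1/69211;  first 6 digits = (1, 0, 0, 8, 4, 0)

v_11(a) = 3 ≥ 1, so the series converges in ℤ_11 to 1/(1 − a) = 1/(1 − 69212) = -1/69211. Expand this rational in ℤ_11: compute digits iteratively via d_i = x_i mod 11, x_{i+1} = (x_i − d_i)/11. The first 6 digits are (1, 0, 0, 8, 4, 0).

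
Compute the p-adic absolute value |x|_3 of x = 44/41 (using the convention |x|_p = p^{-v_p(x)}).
|44/41|_3 = 1

Step 1 — compute v_3(x) by factoring powers of 3 out of the numerator and denominator: v_3(44/41) = 0. Step 2 — apply |x|_p = p^{-v_p(x)} = 3^{0} = 1.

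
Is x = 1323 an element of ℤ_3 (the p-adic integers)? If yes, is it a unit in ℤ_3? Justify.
x ∈ ℤ_3 but not a unit; v_3(x) = 3 > 0

ℤ_3 = {x ∈ ℚ_3 : v_3(x) ≥ 0} and ℤ_3^× = {x ∈ ℤ_3 : v_3(x) = 0}. Here v_3(1323) = v_3(num) − v_3(den) = 3; compare against these criteria.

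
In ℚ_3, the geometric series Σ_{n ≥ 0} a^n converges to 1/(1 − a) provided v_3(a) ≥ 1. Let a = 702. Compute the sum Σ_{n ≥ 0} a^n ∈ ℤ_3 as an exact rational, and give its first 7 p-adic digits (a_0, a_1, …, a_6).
Σ a^n = 1/(1 − a) = -1/701;  first 7 digits = (1, 0, 0, 2, 2, 2, 1)

v_3(a) = 3 ≥ 1, so the series converges in ℤ_3 to 1/(1 − a) = 1/(1 − 702) = -1/701. Expand this rational in ℤ_3: compute digits iteratively via d_i = x_i mod 3, x_{i+1} = (x_i − d_i)/3. The first 7 digits are (1, 0, 0, 2, 2, 2, 1).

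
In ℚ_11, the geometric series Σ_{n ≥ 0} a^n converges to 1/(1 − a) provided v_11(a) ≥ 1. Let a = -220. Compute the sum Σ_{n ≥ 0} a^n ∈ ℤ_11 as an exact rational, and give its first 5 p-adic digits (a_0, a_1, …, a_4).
Σ a^n = 1/(1 − a) = 1/221;  first 5 digits = (1, 2, 2, 0, 7)

v_11(a) = 1 ≥ 1, so the series converges in ℤ_11 to 1/(1 − a) = 1/(1 − (-220)) = 1/221. Expand this rational in ℤ_11: compute digits iteratively via d_i = x_i mod 11, x_{i+1} = (x_i − d_i)/11. The first 5 digits are (1, 2, 2, 0, 7).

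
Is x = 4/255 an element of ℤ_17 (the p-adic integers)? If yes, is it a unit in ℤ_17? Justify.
x ∉ ℤ_17 (v_17(x) = -1 < 0)

ℤ_17 = {x ∈ ℚ_17 : v_17(x) ≥ 0} and ℤ_17^× = {x ∈ ℤ_17 : v_17(x) = 0}. Here v_17(4/255) = v_17(num) − v_17(den) = -1; compare against these criteria.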